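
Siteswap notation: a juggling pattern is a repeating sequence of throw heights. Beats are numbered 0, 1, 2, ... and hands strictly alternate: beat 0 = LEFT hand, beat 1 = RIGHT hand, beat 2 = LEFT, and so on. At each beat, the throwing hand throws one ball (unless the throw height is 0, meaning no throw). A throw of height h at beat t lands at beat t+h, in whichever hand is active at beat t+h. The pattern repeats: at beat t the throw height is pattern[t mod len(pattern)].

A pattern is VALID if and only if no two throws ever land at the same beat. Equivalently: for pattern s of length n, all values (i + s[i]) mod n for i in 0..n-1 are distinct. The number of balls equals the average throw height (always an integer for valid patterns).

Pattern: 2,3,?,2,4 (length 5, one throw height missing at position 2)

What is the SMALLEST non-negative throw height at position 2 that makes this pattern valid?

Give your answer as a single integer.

Answer: 4

Derivation:
i=0: (0 + 2) mod 5 = 2
i=1: (1 + 3) mod 5 = 4
i=2: s[i]=? (unknown)
i=3: (3 + 2) mod 5 = 0
i=4: (4 + 4) mod 5 = 3
Known residues: [0, 2, 3, 4]; need a permutation of 0..4, so missing residue r = 1
Need (2 + s) mod 5 = 1; smallest s = (1 - 2) mod 5 = 4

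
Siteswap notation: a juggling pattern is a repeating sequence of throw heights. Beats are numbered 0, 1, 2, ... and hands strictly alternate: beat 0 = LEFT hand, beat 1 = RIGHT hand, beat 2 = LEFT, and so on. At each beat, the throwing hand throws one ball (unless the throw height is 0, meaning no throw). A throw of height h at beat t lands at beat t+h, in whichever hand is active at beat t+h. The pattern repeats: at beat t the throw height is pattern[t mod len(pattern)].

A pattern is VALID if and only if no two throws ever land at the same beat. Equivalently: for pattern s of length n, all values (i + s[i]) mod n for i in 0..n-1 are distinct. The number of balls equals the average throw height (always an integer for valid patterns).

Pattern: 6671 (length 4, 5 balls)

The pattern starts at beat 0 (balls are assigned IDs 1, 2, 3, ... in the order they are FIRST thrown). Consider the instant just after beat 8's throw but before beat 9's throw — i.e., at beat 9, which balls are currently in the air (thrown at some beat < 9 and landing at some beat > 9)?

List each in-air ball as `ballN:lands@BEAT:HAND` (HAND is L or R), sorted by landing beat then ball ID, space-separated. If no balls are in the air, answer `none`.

Answer: ball4:lands@10:L ball5:lands@11:R ball1:lands@13:R ball2:lands@14:L

Derivation:
Beat 0 (L): throw ball1 h=6 -> lands@6:L; in-air after throw: [b1@6:L]
Beat 1 (R): throw ball2 h=6 -> lands@7:R; in-air after throw: [b1@6:L b2@7:R]
Beat 2 (L): throw ball3 h=7 -> lands@9:R; in-air after throw: [b1@6:L b2@7:R b3@9:R]
Beat 3 (R): throw ball4 h=1 -> lands@4:L; in-air after throw: [b4@4:L b1@6:L b2@7:R b3@9:R]
Beat 4 (L): throw ball4 h=6 -> lands@10:L; in-air after throw: [b1@6:L b2@7:R b3@9:R b4@10:L]
Beat 5 (R): throw ball5 h=6 -> lands@11:R; in-air after throw: [b1@6:L b2@7:R b3@9:R b4@10:L b5@11:R]
Beat 6 (L): throw ball1 h=7 -> lands@13:R; in-air after throw: [b2@7:R b3@9:R b4@10:L b5@11:R b1@13:R]
Beat 7 (R): throw ball2 h=1 -> lands@8:L; in-air after throw: [b2@8:L b3@9:R b4@10:L b5@11:R b1@13:R]
Beat 8 (L): throw ball2 h=6 -> lands@14:L; in-air after throw: [b3@9:R b4@10:L b5@11:R b1@13:R b2@14:L]
Beat 9 (R): throw ball3 h=6 -> lands@15:R; in-air after throw: [b4@10:L b5@11:R b1@13:R b2@14:L b3@15:R]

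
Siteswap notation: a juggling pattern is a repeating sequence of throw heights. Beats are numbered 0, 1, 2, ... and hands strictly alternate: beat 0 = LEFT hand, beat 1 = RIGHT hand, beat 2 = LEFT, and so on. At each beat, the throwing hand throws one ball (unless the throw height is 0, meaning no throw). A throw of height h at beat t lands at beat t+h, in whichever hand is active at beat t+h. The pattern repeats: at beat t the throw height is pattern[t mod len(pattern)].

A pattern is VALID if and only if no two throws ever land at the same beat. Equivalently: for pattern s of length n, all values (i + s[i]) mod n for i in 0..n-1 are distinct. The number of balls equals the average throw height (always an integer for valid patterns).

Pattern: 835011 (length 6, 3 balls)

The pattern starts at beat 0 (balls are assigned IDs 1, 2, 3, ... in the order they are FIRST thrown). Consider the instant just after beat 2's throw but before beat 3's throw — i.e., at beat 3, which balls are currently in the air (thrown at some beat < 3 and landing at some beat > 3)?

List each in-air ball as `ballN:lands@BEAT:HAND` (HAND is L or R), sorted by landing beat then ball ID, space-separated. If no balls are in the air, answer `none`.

Beat 0 (L): throw ball1 h=8 -> lands@8:L; in-air after throw: [b1@8:L]
Beat 1 (R): throw ball2 h=3 -> lands@4:L; in-air after throw: [b2@4:L b1@8:L]
Beat 2 (L): throw ball3 h=5 -> lands@7:R; in-air after throw: [b2@4:L b3@7:R b1@8:L]

Answer: ball2:lands@4:L ball3:lands@7:R ball1:lands@8:L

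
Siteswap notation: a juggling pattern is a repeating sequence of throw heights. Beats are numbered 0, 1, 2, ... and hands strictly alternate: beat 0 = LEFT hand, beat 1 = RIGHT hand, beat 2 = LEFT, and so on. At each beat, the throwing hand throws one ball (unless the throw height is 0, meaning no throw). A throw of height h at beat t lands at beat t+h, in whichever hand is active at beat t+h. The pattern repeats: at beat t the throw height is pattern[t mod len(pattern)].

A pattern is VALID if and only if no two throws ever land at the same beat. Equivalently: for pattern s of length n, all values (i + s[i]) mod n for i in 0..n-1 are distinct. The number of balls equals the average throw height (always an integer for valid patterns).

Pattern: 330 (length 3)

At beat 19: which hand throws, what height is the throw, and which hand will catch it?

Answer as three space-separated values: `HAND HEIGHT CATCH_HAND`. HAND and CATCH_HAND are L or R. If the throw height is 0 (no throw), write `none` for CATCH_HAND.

Beat 19: 19 mod 2 = 1, so hand = R
Throw height = pattern[19 mod 3] = pattern[1] = 3
Lands at beat 19+3=22, 22 mod 2 = 0, so catch hand = L

Answer: R 3 L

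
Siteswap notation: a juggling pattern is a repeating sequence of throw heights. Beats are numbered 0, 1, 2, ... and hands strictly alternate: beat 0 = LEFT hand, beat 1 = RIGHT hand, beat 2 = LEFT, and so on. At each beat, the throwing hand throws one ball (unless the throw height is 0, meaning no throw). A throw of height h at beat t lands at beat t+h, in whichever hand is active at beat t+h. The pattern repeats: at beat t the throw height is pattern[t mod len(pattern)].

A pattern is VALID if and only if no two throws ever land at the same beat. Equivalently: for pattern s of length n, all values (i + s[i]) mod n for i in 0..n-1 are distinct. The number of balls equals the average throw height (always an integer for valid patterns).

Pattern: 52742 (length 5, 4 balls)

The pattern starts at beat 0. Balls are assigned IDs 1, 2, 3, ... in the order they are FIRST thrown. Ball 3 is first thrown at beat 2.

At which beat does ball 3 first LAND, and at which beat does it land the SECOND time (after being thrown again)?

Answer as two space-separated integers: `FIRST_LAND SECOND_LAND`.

Answer: 9 11

Derivation:
Beat 0 (L): throw ball1 h=5 -> lands@5:R; in-air after throw: [b1@5:R]
Beat 1 (R): throw ball2 h=2 -> lands@3:R; in-air after throw: [b2@3:R b1@5:R]
Beat 2 (L): throw ball3 h=7 -> lands@9:R; in-air after throw: [b2@3:R b1@5:R b3@9:R]
Beat 3 (R): throw ball2 h=4 -> lands@7:R; in-air after throw: [b1@5:R b2@7:R b3@9:R]
Beat 4 (L): throw ball4 h=2 -> lands@6:L; in-air after throw: [b1@5:R b4@6:L b2@7:R b3@9:R]
Beat 5 (R): throw ball1 h=5 -> lands@10:L; in-air after throw: [b4@6:L b2@7:R b3@9:R b1@10:L]
Beat 6 (L): throw ball4 h=2 -> lands@8:L; in-air after throw: [b2@7:R b4@8:L b3@9:R b1@10:L]
Beat 7 (R): throw ball2 h=7 -> lands@14:L; in-air after throw: [b4@8:L b3@9:R b1@10:L b2@14:L]
Beat 8 (L): throw ball4 h=4 -> lands@12:L; in-air after throw: [b3@9:R b1@10:L b4@12:L b2@14:L]
Beat 9 (R): throw ball3 h=2 -> lands@11:R; in-air after throw: [b1@10:L b3@11:R b4@12:L b2@14:L]
Beat 10 (L): throw ball1 h=5 -> lands@15:R; in-air after throw: [b3@11:R b4@12:L b2@14:L b1@15:R]
Beat 11 (R): throw ball3 h=2 -> lands@13:R; in-air after throw: [b4@12:L b3@13:R b2@14:L b1@15:R]
Ball 3: thrown@2 h=7 -> first land @9; rethrown@9 h=2 -> second land @11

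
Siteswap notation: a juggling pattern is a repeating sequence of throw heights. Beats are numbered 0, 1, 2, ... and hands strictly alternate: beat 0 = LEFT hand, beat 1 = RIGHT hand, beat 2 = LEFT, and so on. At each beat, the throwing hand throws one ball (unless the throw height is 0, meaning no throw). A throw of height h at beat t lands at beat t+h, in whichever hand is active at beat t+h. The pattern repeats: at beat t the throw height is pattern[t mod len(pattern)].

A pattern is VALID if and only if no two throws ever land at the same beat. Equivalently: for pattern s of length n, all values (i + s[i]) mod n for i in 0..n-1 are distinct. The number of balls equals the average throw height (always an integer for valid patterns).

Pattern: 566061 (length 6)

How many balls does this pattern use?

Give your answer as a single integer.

Pattern = [5, 6, 6, 0, 6, 1], length n = 6
  position 0: throw height = 5, running sum = 5
  position 1: throw height = 6, running sum = 11
  position 2: throw height = 6, running sum = 17
  position 3: throw height = 0, running sum = 17
  position 4: throw height = 6, running sum = 23
  position 5: throw height = 1, running sum = 24
Total sum = 24; balls = sum / n = 24 / 6 = 4

Answer: 4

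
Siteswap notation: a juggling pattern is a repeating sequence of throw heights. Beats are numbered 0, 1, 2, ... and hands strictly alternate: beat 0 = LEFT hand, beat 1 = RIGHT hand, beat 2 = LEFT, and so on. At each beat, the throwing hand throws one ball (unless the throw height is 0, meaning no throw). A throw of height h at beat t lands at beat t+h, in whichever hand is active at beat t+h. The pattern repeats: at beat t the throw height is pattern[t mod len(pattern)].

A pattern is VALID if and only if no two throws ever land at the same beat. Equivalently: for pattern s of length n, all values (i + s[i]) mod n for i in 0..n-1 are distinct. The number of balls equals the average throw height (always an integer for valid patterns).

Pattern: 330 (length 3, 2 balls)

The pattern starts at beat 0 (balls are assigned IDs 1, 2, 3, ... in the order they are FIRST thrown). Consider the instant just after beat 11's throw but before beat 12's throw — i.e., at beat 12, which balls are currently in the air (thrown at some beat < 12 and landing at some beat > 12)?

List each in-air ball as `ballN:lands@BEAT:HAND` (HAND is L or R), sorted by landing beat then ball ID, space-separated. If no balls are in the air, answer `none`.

Answer: ball2:lands@13:R

Derivation:
Beat 0 (L): throw ball1 h=3 -> lands@3:R; in-air after throw: [b1@3:R]
Beat 1 (R): throw ball2 h=3 -> lands@4:L; in-air after throw: [b1@3:R b2@4:L]
Beat 3 (R): throw ball1 h=3 -> lands@6:L; in-air after throw: [b2@4:L b1@6:L]
Beat 4 (L): throw ball2 h=3 -> lands@7:R; in-air after throw: [b1@6:L b2@7:R]
Beat 6 (L): throw ball1 h=3 -> lands@9:R; in-air after throw: [b2@7:R b1@9:R]
Beat 7 (R): throw ball2 h=3 -> lands@10:L; in-air after throw: [b1@9:R b2@10:L]
Beat 9 (R): throw ball1 h=3 -> lands@12:L; in-air after throw: [b2@10:L b1@12:L]
Beat 10 (L): throw ball2 h=3 -> lands@13:R; in-air after throw: [b1@12:L b2@13:R]
Beat 12 (L): throw ball1 h=3 -> lands@15:R; in-air after throw: [b2@13:R b1@15:R]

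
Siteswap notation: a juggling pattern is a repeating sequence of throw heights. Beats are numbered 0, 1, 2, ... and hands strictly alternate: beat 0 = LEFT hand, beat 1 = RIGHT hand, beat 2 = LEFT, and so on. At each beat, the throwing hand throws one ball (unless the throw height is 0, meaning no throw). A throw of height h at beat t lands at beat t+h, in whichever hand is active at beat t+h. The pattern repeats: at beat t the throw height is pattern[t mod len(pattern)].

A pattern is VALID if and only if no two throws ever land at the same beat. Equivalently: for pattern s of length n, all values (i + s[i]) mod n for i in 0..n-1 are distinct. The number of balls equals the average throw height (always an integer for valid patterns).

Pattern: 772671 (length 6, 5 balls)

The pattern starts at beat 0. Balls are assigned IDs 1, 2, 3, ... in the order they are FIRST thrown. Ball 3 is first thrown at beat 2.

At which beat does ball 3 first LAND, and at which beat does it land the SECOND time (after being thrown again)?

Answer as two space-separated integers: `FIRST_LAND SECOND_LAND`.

Answer: 4 11

Derivation:
Beat 0 (L): throw ball1 h=7 -> lands@7:R; in-air after throw: [b1@7:R]
Beat 1 (R): throw ball2 h=7 -> lands@8:L; in-air after throw: [b1@7:R b2@8:L]
Beat 2 (L): throw ball3 h=2 -> lands@4:L; in-air after throw: [b3@4:L b1@7:R b2@8:L]
Beat 3 (R): throw ball4 h=6 -> lands@9:R; in-air after throw: [b3@4:L b1@7:R b2@8:L b4@9:R]
Beat 4 (L): throw ball3 h=7 -> lands@11:R; in-air after throw: [b1@7:R b2@8:L b4@9:R b3@11:R]
Beat 5 (R): throw ball5 h=1 -> lands@6:L; in-air after throw: [b5@6:L b1@7:R b2@8:L b4@9:R b3@11:R]
Beat 6 (L): throw ball5 h=7 -> lands@13:R; in-air after throw: [b1@7:R b2@8:L b4@9:R b3@11:R b5@13:R]
Beat 7 (R): throw ball1 h=7 -> lands@14:L; in-air after throw: [b2@8:L b4@9:R b3@11:R b5@13:R b1@14:L]
Beat 8 (L): throw ball2 h=2 -> lands@10:L; in-air after throw: [b4@9:R b2@10:L b3@11:R b5@13:R b1@14:L]
Beat 9 (R): throw ball4 h=6 -> lands@15:R; in-air after throw: [b2@10:L b3@11:R b5@13:R b1@14:L b4@15:R]
Beat 10 (L): throw ball2 h=7 -> lands@17:R; in-air after throw: [b3@11:R b5@13:R b1@14:L b4@15:R b2@17:R]
Beat 11 (R): throw ball3 h=1 -> lands@12:L; in-air after throw: [b3@12:L b5@13:R b1@14:L b4@15:R b2@17:R]
Ball 3: thrown@2 h=2 -> first land @4; rethrown@4 h=7 -> second land @11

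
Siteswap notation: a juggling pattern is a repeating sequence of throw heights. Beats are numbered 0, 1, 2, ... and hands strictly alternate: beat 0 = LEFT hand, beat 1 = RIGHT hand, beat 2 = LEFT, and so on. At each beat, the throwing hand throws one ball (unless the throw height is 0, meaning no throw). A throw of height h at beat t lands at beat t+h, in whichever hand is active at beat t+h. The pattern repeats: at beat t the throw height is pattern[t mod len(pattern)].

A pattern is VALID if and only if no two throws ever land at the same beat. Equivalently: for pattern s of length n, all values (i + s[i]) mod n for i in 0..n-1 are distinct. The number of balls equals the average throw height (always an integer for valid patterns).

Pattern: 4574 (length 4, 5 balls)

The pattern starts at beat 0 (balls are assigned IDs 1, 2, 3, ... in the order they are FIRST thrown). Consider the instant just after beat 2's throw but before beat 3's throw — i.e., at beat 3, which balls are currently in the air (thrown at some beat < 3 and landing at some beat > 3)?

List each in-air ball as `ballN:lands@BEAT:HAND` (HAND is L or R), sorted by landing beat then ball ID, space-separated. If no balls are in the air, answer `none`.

Beat 0 (L): throw ball1 h=4 -> lands@4:L; in-air after throw: [b1@4:L]
Beat 1 (R): throw ball2 h=5 -> lands@6:L; in-air after throw: [b1@4:L b2@6:L]
Beat 2 (L): throw ball3 h=7 -> lands@9:R; in-air after throw: [b1@4:L b2@6:L b3@9:R]
Beat 3 (R): throw ball4 h=4 -> lands@7:R; in-air after throw: [b1@4:L b2@6:L b4@7:R b3@9:R]

Answer: ball1:lands@4:L ball2:lands@6:L ball3:lands@9:R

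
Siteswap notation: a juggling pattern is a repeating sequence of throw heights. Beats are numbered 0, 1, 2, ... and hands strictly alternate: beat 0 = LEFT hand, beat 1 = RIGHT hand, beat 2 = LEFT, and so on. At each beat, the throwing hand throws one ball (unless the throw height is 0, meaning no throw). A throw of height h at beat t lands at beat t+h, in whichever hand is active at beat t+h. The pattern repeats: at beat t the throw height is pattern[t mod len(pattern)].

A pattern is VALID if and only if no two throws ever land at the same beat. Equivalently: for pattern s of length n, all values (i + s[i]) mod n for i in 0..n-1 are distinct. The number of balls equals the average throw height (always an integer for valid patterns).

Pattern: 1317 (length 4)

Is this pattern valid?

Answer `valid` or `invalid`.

i=0: (i + s[i]) mod n = (0 + 1) mod 4 = 1
i=1: (i + s[i]) mod n = (1 + 3) mod 4 = 0
i=2: (i + s[i]) mod n = (2 + 1) mod 4 = 3
i=3: (i + s[i]) mod n = (3 + 7) mod 4 = 2
Residues: [1, 0, 3, 2], distinct: True

Answer: valid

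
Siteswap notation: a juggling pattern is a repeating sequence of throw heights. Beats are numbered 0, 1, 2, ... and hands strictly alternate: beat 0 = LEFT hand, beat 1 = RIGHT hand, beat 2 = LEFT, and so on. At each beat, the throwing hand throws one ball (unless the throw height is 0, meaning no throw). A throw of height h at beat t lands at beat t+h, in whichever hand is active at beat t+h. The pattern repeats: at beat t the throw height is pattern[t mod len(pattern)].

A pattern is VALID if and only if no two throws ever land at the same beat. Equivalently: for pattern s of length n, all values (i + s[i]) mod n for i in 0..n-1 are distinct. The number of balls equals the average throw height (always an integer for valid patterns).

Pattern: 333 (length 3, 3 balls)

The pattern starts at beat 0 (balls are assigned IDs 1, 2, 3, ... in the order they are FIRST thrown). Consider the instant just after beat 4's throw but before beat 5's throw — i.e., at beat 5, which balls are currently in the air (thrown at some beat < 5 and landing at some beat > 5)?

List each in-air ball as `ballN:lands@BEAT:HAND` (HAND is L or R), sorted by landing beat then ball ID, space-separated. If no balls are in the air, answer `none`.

Answer: ball1:lands@6:L ball2:lands@7:R

Derivation:
Beat 0 (L): throw ball1 h=3 -> lands@3:R; in-air after throw: [b1@3:R]
Beat 1 (R): throw ball2 h=3 -> lands@4:L; in-air after throw: [b1@3:R b2@4:L]
Beat 2 (L): throw ball3 h=3 -> lands@5:R; in-air after throw: [b1@3:R b2@4:L b3@5:R]
Beat 3 (R): throw ball1 h=3 -> lands@6:L; in-air after throw: [b2@4:L b3@5:R b1@6:L]
Beat 4 (L): throw ball2 h=3 -> lands@7:R; in-air after throw: [b3@5:R b1@6:L b2@7:R]
Beat 5 (R): throw ball3 h=3 -> lands@8:L; in-air after throw: [b1@6:L b2@7:R b3@8:L]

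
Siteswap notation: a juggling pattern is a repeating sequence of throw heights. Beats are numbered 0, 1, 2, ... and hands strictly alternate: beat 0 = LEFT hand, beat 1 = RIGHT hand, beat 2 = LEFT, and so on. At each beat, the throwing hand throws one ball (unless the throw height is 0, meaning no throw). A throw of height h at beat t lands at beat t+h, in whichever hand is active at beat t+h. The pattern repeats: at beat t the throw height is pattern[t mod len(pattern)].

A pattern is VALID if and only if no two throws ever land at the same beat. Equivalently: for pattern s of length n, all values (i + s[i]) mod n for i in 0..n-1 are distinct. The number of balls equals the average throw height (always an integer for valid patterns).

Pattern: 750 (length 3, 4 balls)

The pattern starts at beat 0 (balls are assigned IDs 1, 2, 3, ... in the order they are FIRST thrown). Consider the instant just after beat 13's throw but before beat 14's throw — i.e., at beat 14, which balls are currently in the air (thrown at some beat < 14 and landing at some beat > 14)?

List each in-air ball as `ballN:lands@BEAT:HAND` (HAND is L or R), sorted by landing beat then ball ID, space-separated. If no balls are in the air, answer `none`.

Beat 0 (L): throw ball1 h=7 -> lands@7:R; in-air after throw: [b1@7:R]
Beat 1 (R): throw ball2 h=5 -> lands@6:L; in-air after throw: [b2@6:L b1@7:R]
Beat 3 (R): throw ball3 h=7 -> lands@10:L; in-air after throw: [b2@6:L b1@7:R b3@10:L]
Beat 4 (L): throw ball4 h=5 -> lands@9:R; in-air after throw: [b2@6:L b1@7:R b4@9:R b3@10:L]
Beat 6 (L): throw ball2 h=7 -> lands@13:R; in-air after throw: [b1@7:R b4@9:R b3@10:L b2@13:R]
Beat 7 (R): throw ball1 h=5 -> lands@12:L; in-air after throw: [b4@9:R b3@10:L b1@12:L b2@13:R]
Beat 9 (R): throw ball4 h=7 -> lands@16:L; in-air after throw: [b3@10:L b1@12:L b2@13:R b4@16:L]
Beat 10 (L): throw ball3 h=5 -> lands@15:R; in-air after throw: [b1@12:L b2@13:R b3@15:R b4@16:L]
Beat 12 (L): throw ball1 h=7 -> lands@19:R; in-air after throw: [b2@13:R b3@15:R b4@16:L b1@19:R]
Beat 13 (R): throw ball2 h=5 -> lands@18:L; in-air after throw: [b3@15:R b4@16:L b2@18:L b1@19:R]

Answer: ball3:lands@15:R ball4:lands@16:L ball2:lands@18:L ball1:lands@19:R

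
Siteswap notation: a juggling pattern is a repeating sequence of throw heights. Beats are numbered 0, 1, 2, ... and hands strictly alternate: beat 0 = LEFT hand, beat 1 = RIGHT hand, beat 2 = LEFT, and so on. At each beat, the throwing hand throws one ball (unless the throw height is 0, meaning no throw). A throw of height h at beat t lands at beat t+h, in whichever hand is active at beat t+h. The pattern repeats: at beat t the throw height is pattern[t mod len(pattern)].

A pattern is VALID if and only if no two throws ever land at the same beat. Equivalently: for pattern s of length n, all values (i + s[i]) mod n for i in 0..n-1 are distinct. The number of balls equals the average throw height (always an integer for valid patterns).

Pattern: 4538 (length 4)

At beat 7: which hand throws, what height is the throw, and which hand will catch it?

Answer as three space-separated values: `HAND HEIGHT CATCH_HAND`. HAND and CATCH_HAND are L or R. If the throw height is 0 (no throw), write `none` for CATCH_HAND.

Answer: R 8 R

Derivation:
Beat 7: 7 mod 2 = 1, so hand = R
Throw height = pattern[7 mod 4] = pattern[3] = 8
Lands at beat 7+8=15, 15 mod 2 = 1, so catch hand = R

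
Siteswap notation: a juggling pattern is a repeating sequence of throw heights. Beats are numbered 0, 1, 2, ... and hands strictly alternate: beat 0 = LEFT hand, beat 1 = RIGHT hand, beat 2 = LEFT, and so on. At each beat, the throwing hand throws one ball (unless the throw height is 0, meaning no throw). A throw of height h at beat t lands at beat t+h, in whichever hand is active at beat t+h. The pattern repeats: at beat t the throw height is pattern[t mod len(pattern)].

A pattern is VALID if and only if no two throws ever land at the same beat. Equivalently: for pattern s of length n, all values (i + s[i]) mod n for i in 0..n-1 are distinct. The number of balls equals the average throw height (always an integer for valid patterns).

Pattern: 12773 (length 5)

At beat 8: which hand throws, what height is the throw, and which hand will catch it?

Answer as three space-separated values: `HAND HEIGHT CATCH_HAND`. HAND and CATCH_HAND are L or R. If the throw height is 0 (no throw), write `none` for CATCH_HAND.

Answer: L 7 R

Derivation:
Beat 8: 8 mod 2 = 0, so hand = L
Throw height = pattern[8 mod 5] = pattern[3] = 7
Lands at beat 8+7=15, 15 mod 2 = 1, so catch hand = R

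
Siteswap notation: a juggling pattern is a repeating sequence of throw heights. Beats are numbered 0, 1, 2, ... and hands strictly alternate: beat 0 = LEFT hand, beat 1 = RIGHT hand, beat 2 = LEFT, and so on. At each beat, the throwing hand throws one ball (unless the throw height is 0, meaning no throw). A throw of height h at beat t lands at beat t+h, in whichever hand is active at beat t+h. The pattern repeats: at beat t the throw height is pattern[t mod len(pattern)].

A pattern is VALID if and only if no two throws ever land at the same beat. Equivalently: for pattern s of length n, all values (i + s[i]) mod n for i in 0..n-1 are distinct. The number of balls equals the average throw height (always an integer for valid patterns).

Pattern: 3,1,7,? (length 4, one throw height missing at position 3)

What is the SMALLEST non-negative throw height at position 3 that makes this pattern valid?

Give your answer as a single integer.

i=0: (0 + 3) mod 4 = 3
i=1: (1 + 1) mod 4 = 2
i=2: (2 + 7) mod 4 = 1
i=3: s[i]=? (unknown)
Known residues: [1, 2, 3]; need a permutation of 0..3, so missing residue r = 0
Need (3 + s) mod 4 = 0; smallest s = (0 - 3) mod 4 = 1

Answer: 1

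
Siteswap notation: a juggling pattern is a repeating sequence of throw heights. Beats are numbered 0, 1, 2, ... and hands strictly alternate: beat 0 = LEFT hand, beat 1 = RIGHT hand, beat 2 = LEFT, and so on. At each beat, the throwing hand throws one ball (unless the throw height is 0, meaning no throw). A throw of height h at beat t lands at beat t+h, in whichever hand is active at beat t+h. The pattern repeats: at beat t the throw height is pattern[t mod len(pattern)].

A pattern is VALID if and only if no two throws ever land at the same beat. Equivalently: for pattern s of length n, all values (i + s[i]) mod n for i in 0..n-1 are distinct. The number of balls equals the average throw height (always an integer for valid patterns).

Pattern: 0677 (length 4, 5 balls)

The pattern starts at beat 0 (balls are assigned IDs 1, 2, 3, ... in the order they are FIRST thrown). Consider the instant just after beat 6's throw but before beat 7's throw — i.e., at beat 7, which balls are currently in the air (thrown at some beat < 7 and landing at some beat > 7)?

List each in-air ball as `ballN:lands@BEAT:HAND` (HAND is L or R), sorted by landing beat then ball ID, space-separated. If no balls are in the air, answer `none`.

Answer: ball2:lands@9:R ball3:lands@10:L ball4:lands@11:R ball5:lands@13:R

Derivation:
Beat 1 (R): throw ball1 h=6 -> lands@7:R; in-air after throw: [b1@7:R]
Beat 2 (L): throw ball2 h=7 -> lands@9:R; in-air after throw: [b1@7:R b2@9:R]
Beat 3 (R): throw ball3 h=7 -> lands@10:L; in-air after throw: [b1@7:R b2@9:R b3@10:L]
Beat 5 (R): throw ball4 h=6 -> lands@11:R; in-air after throw: [b1@7:R b2@9:R b3@10:L b4@11:R]
Beat 6 (L): throw ball5 h=7 -> lands@13:R; in-air after throw: [b1@7:R b2@9:R b3@10:L b4@11:R b5@13:R]
Beat 7 (R): throw ball1 h=7 -> lands@14:L; in-air after throw: [b2@9:R b3@10:L b4@11:R b5@13:R b1@14:L]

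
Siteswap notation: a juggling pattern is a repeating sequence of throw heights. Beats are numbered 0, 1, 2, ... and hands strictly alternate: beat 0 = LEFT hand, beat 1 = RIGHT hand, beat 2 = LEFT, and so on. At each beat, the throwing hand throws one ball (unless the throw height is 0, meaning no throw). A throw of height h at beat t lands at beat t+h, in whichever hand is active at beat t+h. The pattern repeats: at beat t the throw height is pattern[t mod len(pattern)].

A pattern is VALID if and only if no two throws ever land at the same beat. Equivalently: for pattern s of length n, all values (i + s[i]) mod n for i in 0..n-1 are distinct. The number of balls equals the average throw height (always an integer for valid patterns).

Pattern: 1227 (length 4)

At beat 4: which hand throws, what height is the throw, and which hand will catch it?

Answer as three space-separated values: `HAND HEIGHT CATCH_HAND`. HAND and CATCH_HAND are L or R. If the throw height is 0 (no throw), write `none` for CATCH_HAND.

Beat 4: 4 mod 2 = 0, so hand = L
Throw height = pattern[4 mod 4] = pattern[0] = 1
Lands at beat 4+1=5, 5 mod 2 = 1, so catch hand = R

Answer: L 1 R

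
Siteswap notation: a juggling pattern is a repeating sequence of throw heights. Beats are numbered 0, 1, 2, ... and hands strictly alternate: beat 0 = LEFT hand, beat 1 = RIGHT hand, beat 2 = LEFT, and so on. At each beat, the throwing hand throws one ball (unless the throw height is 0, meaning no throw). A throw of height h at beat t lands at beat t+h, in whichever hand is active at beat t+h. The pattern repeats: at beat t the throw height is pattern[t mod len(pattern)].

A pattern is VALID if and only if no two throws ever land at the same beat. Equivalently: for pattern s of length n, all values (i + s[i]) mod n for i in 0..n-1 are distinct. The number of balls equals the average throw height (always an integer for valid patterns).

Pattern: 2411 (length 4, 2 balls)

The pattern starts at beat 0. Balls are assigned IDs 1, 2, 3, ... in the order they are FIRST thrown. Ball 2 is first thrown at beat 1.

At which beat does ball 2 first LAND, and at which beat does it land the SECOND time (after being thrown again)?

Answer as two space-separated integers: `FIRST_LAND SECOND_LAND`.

Answer: 5 9

Derivation:
Beat 0 (L): throw ball1 h=2 -> lands@2:L; in-air after throw: [b1@2:L]
Beat 1 (R): throw ball2 h=4 -> lands@5:R; in-air after throw: [b1@2:L b2@5:R]
Beat 2 (L): throw ball1 h=1 -> lands@3:R; in-air after throw: [b1@3:R b2@5:R]
Beat 3 (R): throw ball1 h=1 -> lands@4:L; in-air after throw: [b1@4:L b2@5:R]
Beat 4 (L): throw ball1 h=2 -> lands@6:L; in-air after throw: [b2@5:R b1@6:L]
Beat 5 (R): throw ball2 h=4 -> lands@9:R; in-air after throw: [b1@6:L b2@9:R]
Beat 6 (L): throw ball1 h=1 -> lands@7:R; in-air after throw: [b1@7:R b2@9:R]
Beat 7 (R): throw ball1 h=1 -> lands@8:L; in-air after throw: [b1@8:L b2@9:R]
Beat 8 (L): throw ball1 h=2 -> lands@10:L; in-air after throw: [b2@9:R b1@10:L]
Beat 9 (R): throw ball2 h=4 -> lands@13:R; in-air after throw: [b1@10:L b2@13:R]
Ball 2: thrown@1 h=4 -> first land @5; rethrown@5 h=4 -> second land @9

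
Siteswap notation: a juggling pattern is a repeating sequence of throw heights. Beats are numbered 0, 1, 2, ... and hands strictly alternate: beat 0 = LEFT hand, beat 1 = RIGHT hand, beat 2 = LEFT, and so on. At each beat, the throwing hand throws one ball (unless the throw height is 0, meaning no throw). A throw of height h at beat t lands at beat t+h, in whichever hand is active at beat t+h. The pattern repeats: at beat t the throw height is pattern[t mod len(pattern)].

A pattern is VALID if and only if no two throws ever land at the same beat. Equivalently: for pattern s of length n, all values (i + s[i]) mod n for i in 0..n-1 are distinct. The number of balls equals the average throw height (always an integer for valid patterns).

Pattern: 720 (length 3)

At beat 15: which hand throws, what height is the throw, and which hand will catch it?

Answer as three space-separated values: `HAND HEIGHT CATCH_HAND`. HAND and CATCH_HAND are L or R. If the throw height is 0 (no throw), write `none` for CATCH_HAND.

Beat 15: 15 mod 2 = 1, so hand = R
Throw height = pattern[15 mod 3] = pattern[0] = 7
Lands at beat 15+7=22, 22 mod 2 = 0, so catch hand = L

Answer: R 7 L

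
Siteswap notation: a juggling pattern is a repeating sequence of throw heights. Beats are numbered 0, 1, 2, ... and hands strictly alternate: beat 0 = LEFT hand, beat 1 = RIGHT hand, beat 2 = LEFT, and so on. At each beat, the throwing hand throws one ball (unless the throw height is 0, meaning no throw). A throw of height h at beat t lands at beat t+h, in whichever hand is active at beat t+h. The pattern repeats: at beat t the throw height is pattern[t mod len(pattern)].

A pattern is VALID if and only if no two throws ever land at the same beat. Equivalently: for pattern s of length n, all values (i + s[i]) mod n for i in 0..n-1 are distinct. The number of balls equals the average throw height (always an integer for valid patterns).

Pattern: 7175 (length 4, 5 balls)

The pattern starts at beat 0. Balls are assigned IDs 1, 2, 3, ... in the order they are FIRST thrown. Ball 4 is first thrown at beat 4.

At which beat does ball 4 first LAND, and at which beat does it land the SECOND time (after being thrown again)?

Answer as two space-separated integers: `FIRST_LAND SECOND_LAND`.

Answer: 11 16

Derivation:
Beat 0 (L): throw ball1 h=7 -> lands@7:R; in-air after throw: [b1@7:R]
Beat 1 (R): throw ball2 h=1 -> lands@2:L; in-air after throw: [b2@2:L b1@7:R]
Beat 2 (L): throw ball2 h=7 -> lands@9:R; in-air after throw: [b1@7:R b2@9:R]
Beat 3 (R): throw ball3 h=5 -> lands@8:L; in-air after throw: [b1@7:R b3@8:L b2@9:R]
Beat 4 (L): throw ball4 h=7 -> lands@11:R; in-air after throw: [b1@7:R b3@8:L b2@9:R b4@11:R]
Beat 5 (R): throw ball5 h=1 -> lands@6:L; in-air after throw: [b5@6:L b1@7:R b3@8:L b2@9:R b4@11:R]
Beat 6 (L): throw ball5 h=7 -> lands@13:R; in-air after throw: [b1@7:R b3@8:L b2@9:R b4@11:R b5@13:R]
Beat 7 (R): throw ball1 h=5 -> lands@12:L; in-air after throw: [b3@8:L b2@9:R b4@11:R b1@12:L b5@13:R]
Beat 8 (L): throw ball3 h=7 -> lands@15:R; in-air after throw: [b2@9:R b4@11:R b1@12:L b5@13:R b3@15:R]
Beat 9 (R): throw ball2 h=1 -> lands@10:L; in-air after throw: [b2@10:L b4@11:R b1@12:L b5@13:R b3@15:R]
Beat 10 (L): throw ball2 h=7 -> lands@17:R; in-air after throw: [b4@11:R b1@12:L b5@13:R b3@15:R b2@17:R]
Beat 11 (R): throw ball4 h=5 -> lands@16:L; in-air after throw: [b1@12:L b5@13:R b3@15:R b4@16:L b2@17:R]
Beat 12 (L): throw ball1 h=7 -> lands@19:R; in-air after throw: [b5@13:R b3@15:R b4@16:L b2@17:R b1@19:R]
Beat 13 (R): throw ball5 h=1 -> lands@14:L; in-air after throw: [b5@14:L b3@15:R b4@16:L b2@17:R b1@19:R]
Beat 14 (L): throw ball5 h=7 -> lands@21:R; in-air after throw: [b3@15:R b4@16:L b2@17:R b1@19:R b5@21:R]
Beat 15 (R): throw ball3 h=5 -> lands@20:L; in-air after throw: [b4@16:L b2@17:R b1@19:R b3@20:L b5@21:R]
Beat 16 (L): throw ball4 h=7 -> lands@23:R; in-air after throw: [b2@17:R b1@19:R b3@20:L b5@21:R b4@23:R]
Ball 4: thrown@4 h=7 -> first land @11; rethrown@11 h=5 -> second land @16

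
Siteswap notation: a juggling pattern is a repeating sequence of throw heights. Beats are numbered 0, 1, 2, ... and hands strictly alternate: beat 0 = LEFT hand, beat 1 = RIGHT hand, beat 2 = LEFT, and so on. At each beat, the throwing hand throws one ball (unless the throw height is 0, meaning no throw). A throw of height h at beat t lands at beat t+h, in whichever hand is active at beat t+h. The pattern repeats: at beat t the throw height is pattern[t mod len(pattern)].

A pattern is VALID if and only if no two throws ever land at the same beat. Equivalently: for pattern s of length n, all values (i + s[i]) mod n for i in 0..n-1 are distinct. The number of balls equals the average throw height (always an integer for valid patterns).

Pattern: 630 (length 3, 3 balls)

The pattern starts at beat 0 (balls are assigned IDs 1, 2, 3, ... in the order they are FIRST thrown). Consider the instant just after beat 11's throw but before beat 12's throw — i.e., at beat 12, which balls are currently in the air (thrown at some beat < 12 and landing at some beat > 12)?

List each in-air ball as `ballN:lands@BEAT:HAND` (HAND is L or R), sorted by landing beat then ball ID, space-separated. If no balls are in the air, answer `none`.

Beat 0 (L): throw ball1 h=6 -> lands@6:L; in-air after throw: [b1@6:L]
Beat 1 (R): throw ball2 h=3 -> lands@4:L; in-air after throw: [b2@4:L b1@6:L]
Beat 3 (R): throw ball3 h=6 -> lands@9:R; in-air after throw: [b2@4:L b1@6:L b3@9:R]
Beat 4 (L): throw ball2 h=3 -> lands@7:R; in-air after throw: [b1@6:L b2@7:R b3@9:R]
Beat 6 (L): throw ball1 h=6 -> lands@12:L; in-air after throw: [b2@7:R b3@9:R b1@12:L]
Beat 7 (R): throw ball2 h=3 -> lands@10:L; in-air after throw: [b3@9:R b2@10:L b1@12:L]
Beat 9 (R): throw ball3 h=6 -> lands@15:R; in-air after throw: [b2@10:L b1@12:L b3@15:R]
Beat 10 (L): throw ball2 h=3 -> lands@13:R; in-air after throw: [b1@12:L b2@13:R b3@15:R]
Beat 12 (L): throw ball1 h=6 -> lands@18:L; in-air after throw: [b2@13:R b3@15:R b1@18:L]

Answer: ball2:lands@13:R ball3:lands@15:R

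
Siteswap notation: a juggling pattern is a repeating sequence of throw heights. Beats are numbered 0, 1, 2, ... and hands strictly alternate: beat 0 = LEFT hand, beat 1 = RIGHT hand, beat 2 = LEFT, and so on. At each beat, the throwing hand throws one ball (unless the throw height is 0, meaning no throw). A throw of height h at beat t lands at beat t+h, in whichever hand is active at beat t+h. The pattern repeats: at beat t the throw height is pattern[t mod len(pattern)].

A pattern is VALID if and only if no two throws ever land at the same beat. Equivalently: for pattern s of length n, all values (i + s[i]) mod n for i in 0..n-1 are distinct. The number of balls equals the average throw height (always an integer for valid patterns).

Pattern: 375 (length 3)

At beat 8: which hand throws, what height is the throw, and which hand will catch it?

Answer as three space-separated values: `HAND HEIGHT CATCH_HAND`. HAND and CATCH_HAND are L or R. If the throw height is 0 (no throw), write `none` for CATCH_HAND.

Answer: L 5 R

Derivation:
Beat 8: 8 mod 2 = 0, so hand = L
Throw height = pattern[8 mod 3] = pattern[2] = 5
Lands at beat 8+5=13, 13 mod 2 = 1, so catch hand = R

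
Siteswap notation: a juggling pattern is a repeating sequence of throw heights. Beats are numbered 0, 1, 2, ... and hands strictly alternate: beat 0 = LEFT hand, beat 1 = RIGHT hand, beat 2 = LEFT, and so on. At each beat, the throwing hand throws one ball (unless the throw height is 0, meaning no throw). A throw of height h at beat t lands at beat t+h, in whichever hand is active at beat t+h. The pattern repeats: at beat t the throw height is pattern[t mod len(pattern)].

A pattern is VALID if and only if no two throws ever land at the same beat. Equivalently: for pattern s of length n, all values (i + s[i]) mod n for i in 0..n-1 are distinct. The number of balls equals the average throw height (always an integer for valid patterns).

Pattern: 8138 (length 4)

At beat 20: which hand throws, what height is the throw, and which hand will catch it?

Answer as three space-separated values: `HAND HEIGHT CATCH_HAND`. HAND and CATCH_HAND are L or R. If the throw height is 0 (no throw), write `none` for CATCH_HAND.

Answer: L 8 L

Derivation:
Beat 20: 20 mod 2 = 0, so hand = L
Throw height = pattern[20 mod 4] = pattern[0] = 8
Lands at beat 20+8=28, 28 mod 2 = 0, so catch hand = L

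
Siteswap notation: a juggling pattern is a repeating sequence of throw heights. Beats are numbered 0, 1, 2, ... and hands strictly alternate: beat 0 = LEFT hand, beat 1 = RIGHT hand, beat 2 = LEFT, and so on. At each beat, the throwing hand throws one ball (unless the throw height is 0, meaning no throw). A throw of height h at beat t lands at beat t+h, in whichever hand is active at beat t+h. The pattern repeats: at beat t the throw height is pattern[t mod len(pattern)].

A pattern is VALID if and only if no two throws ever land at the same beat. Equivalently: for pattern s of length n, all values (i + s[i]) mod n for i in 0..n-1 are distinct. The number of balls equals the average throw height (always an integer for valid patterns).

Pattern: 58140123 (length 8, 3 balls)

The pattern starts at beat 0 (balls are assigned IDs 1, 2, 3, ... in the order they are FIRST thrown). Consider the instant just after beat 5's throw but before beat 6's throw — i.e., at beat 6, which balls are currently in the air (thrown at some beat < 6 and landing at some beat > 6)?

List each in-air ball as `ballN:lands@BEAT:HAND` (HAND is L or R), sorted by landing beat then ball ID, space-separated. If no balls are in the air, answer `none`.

Answer: ball3:lands@7:R ball2:lands@9:R

Derivation:
Beat 0 (L): throw ball1 h=5 -> lands@5:R; in-air after throw: [b1@5:R]
Beat 1 (R): throw ball2 h=8 -> lands@9:R; in-air after throw: [b1@5:R b2@9:R]
Beat 2 (L): throw ball3 h=1 -> lands@3:R; in-air after throw: [b3@3:R b1@5:R b2@9:R]
Beat 3 (R): throw ball3 h=4 -> lands@7:R; in-air after throw: [b1@5:R b3@7:R b2@9:R]
Beat 5 (R): throw ball1 h=1 -> lands@6:L; in-air after throw: [b1@6:L b3@7:R b2@9:R]
Beat 6 (L): throw ball1 h=2 -> lands@8:L; in-air after throw: [b3@7:R b1@8:L b2@9:R]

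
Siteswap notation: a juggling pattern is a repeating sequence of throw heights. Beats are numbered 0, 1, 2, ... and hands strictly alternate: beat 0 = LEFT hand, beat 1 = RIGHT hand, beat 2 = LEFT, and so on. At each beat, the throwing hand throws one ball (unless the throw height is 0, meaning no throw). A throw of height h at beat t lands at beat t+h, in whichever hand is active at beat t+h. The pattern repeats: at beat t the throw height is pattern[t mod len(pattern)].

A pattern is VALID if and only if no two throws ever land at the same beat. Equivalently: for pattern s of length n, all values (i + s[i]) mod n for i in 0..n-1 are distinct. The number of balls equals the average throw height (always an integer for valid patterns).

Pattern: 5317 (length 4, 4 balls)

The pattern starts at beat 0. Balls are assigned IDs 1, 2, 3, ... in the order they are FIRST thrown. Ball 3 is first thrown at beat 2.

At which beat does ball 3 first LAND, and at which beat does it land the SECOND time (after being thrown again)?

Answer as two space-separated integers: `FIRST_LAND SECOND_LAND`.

Answer: 3 10

Derivation:
Beat 0 (L): throw ball1 h=5 -> lands@5:R; in-air after throw: [b1@5:R]
Beat 1 (R): throw ball2 h=3 -> lands@4:L; in-air after throw: [b2@4:L b1@5:R]
Beat 2 (L): throw ball3 h=1 -> lands@3:R; in-air after throw: [b3@3:R b2@4:L b1@5:R]
Beat 3 (R): throw ball3 h=7 -> lands@10:L; in-air after throw: [b2@4:L b1@5:R b3@10:L]
Beat 4 (L): throw ball2 h=5 -> lands@9:R; in-air after throw: [b1@5:R b2@9:R b3@10:L]
Beat 5 (R): throw ball1 h=3 -> lands@8:L; in-air after throw: [b1@8:L b2@9:R b3@10:L]
Beat 6 (L): throw ball4 h=1 -> lands@7:R; in-air after throw: [b4@7:R b1@8:L b2@9:R b3@10:L]
Beat 7 (R): throw ball4 h=7 -> lands@14:L; in-air after throw: [b1@8:L b2@9:R b3@10:L b4@14:L]
Beat 8 (L): throw ball1 h=5 -> lands@13:R; in-air after throw: [b2@9:R b3@10:L b1@13:R b4@14:L]
Beat 9 (R): throw ball2 h=3 -> lands@12:L; in-air after throw: [b3@10:L b2@12:L b1@13:R b4@14:L]
Beat 10 (L): throw ball3 h=1 -> lands@11:R; in-air after throw: [b3@11:R b2@12:L b1@13:R b4@14:L]
Ball 3: thrown@2 h=1 -> first land @3; rethrown@3 h=7 -> second land @10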